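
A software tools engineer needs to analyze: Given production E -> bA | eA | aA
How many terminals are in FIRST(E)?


Production: E -> bA | eA | aA
Examining each alternative for leading terminals:
  E -> bA : first terminal = 'b'
  E -> eA : first terminal = 'e'
  E -> aA : first terminal = 'a'
FIRST(E) = {a, b, e}
Count: 3

3


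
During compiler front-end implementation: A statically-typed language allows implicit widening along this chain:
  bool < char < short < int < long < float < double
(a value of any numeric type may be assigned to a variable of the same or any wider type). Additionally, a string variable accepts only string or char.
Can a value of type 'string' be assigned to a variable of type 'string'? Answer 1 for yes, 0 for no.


Target variable type: string
Source value type: string
Rule: string accepts only {string, char}
  source 'string' in {string, char}? Yes
Result: 1

1


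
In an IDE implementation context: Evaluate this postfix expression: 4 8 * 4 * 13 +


Processing tokens left to right:
Push 4, Push 8
Pop 4 and 8, compute 4 * 8 = 32, push 32
Push 4
Pop 32 and 4, compute 32 * 4 = 128, push 128
Push 13
Pop 128 and 13, compute 128 + 13 = 141, push 141
Stack result: 141

141


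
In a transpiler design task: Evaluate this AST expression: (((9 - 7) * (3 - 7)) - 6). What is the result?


Expression: (((9 - 7) * (3 - 7)) - 6)
Evaluating step by step:
  9 - 7 = 2
  3 - 7 = -4
  2 * -4 = -8
  -8 - 6 = -14
Result: -14

-14


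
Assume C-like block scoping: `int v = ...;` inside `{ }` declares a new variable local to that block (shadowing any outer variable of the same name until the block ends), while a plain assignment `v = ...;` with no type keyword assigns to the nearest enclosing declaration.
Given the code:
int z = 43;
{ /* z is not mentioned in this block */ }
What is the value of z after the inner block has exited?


Analyzing scoping rules:
Outer scope: declares z = 43
Inner block: z is neither redeclared nor assigned -> unchanged
After the block -> 43
Result: 43

43


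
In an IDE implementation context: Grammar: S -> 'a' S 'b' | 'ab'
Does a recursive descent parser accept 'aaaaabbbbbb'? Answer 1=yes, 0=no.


Grammar accepts strings of the form a^n b^n (n >= 1)
Word: 'aaaaabbbbbb'
Counting: 5 a's and 6 b's
Check: 5 == 6? No
Mismatch: a-count != b-count
Rejected

0


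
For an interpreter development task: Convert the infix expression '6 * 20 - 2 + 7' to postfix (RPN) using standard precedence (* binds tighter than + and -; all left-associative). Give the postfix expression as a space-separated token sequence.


Applying the shunting-yard algorithm:
  Operand 6 -> output
  Push '*' onto operator stack -> op-stack: [*]
  Operand 20 -> output
  See '-' (prec 1); top '*' (prec 2) >= it -> pop '*' to output
  Push '-' onto operator stack -> op-stack: [-]
  Operand 2 -> output
  See '+' (prec 1); top '-' (prec 1) >= it -> pop '-' to output
  Push '+' onto operator stack -> op-stack: [+]
  Operand 7 -> output
  End of input: pop '+' to output
Postfix result: 6 20 * 2 - 7 +

6 20 * 2 - 7 +


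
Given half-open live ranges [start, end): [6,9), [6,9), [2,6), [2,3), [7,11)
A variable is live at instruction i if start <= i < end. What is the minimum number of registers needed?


Live ranges:
  Var0: [6, 9)
  Var1: [6, 9)
  Var2: [2, 6)
  Var3: [2, 3)
  Var4: [7, 11)
Sweep-line events (position, delta, active):
  pos=2 start -> active=1
  pos=2 start -> active=2
  pos=3 end -> active=1
  pos=6 end -> active=0
  pos=6 start -> active=1
  pos=6 start -> active=2
  pos=7 start -> active=3
  pos=9 end -> active=2
  pos=9 end -> active=1
  pos=11 end -> active=0
Maximum simultaneous active: 3
Minimum registers needed: 3

3


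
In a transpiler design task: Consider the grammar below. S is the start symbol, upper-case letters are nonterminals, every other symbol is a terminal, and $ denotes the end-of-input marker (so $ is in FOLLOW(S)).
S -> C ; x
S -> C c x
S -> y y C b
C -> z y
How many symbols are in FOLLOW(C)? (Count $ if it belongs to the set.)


S is the start symbol and does not occur in any rule body, so FOLLOW(S) = {$}.
Examining every occurrence of C in a rule body:
  S -> C ; x : C is followed by terminal ';' -> add ';'
  S -> C c x : C is followed by terminal 'c' -> add 'c'
  S -> y y C b : C is followed by terminal 'b' -> add 'b'
  C -> z y : C does not occur in the body -> contributes nothing
FOLLOW(C) = {;, b, c}
Count: 3

3


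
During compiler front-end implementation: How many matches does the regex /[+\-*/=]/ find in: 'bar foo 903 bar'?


Pattern: /[+\-*/=]/ (operators)
Input: 'bar foo 903 bar'
Scanning for matches:
Total matches: 0

0


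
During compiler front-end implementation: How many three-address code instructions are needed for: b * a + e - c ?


Expression: b * a + e - c
Generating three-address code (respecting * over +/- precedence):
  Instruction 1: t1 = b * a
  Instruction 2: t2 = t1 + e
  Instruction 3: t3 = t2 - c
Total instructions: 3

3


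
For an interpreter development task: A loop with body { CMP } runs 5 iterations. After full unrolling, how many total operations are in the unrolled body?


Loop body operations: CMP (1 op per iteration)
Unrolling 5 iterations:
  Iteration 1: CMP (1 ops)
  Iteration 2: CMP (1 ops)
  Iteration 3: CMP (1 ops)
  Iteration 4: CMP (1 ops)
  Iteration 5: CMP (1 ops)
Total: 5 iterations * 1 ops/iter = 5 operations

5


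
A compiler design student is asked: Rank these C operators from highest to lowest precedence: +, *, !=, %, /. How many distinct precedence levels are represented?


Looking up precedence for each operator:
  + -> precedence 5
  * -> precedence 6
  != -> precedence 3
  % -> precedence 6
  / -> precedence 6
Sorted highest to lowest: *, %, /, +, !=
Distinct precedence values: [6, 5, 3]
Number of distinct levels: 3

3


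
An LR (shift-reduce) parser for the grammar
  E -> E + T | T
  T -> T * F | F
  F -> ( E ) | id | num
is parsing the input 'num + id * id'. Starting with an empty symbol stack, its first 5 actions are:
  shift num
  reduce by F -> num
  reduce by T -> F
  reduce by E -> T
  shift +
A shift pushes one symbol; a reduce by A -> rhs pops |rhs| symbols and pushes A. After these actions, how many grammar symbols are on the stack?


Tracking the symbol stack through each action:
  Action 1: shift 'num' : push -> stack = [num] (size 1)
  Action 2: reduce by F -> num : pop 1, push F -> stack = [F] (size 1)
  Action 3: reduce by T -> F : pop 1, push T -> stack = [T] (size 1)
  Action 4: reduce by E -> T : pop 1, push E -> stack = [E] (size 1)
  Action 5: shift '+' : push -> stack = [E, +] (size 2)
Final stack size: 2

2


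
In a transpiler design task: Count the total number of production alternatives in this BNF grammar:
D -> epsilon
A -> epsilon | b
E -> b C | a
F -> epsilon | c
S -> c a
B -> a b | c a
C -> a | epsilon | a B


Counting alternatives per rule:
  D: 1 alternative(s)
  A: 2 alternative(s)
  E: 2 alternative(s)
  F: 2 alternative(s)
  S: 1 alternative(s)
  B: 2 alternative(s)
  C: 3 alternative(s)
Sum: 1 + 2 + 2 + 2 + 1 + 2 + 3 = 13

13


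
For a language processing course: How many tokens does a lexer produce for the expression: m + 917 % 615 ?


Scanning 'm + 917 % 615'
Token 1: 'm' -> identifier
Token 2: '+' -> operator
Token 3: '917' -> integer_literal
Token 4: '%' -> operator
Token 5: '615' -> integer_literal
Total tokens: 5

5


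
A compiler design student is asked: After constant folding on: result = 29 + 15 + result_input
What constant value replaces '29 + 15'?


Identifying constant sub-expression:
  Original: result = 29 + 15 + result_input
  29 and 15 are both compile-time constants
  Evaluating: 29 + 15 = 44
  After folding: result = 44 + result_input

44


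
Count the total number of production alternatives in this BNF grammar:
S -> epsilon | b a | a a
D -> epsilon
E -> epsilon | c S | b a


Counting alternatives per rule:
  S: 3 alternative(s)
  D: 1 alternative(s)
  E: 3 alternative(s)
Sum: 3 + 1 + 3 = 7

7


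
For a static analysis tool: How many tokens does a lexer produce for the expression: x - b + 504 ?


Scanning 'x - b + 504'
Token 1: 'x' -> identifier
Token 2: '-' -> operator
Token 3: 'b' -> identifier
Token 4: '+' -> operator
Token 5: '504' -> integer_literal
Total tokens: 5

5


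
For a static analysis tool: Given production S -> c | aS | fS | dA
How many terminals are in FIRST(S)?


Production: S -> c | aS | fS | dA
Examining each alternative for leading terminals:
  S -> c : first terminal = 'c'
  S -> aS : first terminal = 'a'
  S -> fS : first terminal = 'f'
  S -> dA : first terminal = 'd'
FIRST(S) = {a, c, d, f}
Count: 4

4


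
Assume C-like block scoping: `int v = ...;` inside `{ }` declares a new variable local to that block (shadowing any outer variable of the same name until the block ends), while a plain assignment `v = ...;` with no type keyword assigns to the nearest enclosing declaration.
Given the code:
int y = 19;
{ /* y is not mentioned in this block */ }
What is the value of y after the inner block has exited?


Analyzing scoping rules:
Outer scope: declares y = 19
Inner block: y is neither redeclared nor assigned -> unchanged
After the block -> 19
Result: 19

19


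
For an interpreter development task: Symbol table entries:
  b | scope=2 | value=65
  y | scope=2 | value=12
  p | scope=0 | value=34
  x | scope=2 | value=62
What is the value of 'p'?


Searching symbol table for 'p':
  b | scope=2 | value=65
  y | scope=2 | value=12
  p | scope=0 | value=34 <- MATCH
  x | scope=2 | value=62
Found 'p' at scope 0 with value 34

34


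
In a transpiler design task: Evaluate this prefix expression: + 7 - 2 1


Parsing prefix expression: + 7 - 2 1
Step 1: Innermost operation '- 2 1'
  2 - 1 = 1
Step 2: Outer operation '+ 7 [1]'
  7 + 1 = 8

8


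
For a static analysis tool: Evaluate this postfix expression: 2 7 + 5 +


Processing tokens left to right:
Push 2, Push 7
Pop 2 and 7, compute 2 + 7 = 9, push 9
Push 5
Pop 9 and 5, compute 9 + 5 = 14, push 14
Stack result: 14

14


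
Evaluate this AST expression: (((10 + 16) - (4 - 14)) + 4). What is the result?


Expression: (((10 + 16) - (4 - 14)) + 4)
Evaluating step by step:
  10 + 16 = 26
  4 - 14 = -10
  26 - -10 = 36
  36 + 4 = 40
Result: 40

40


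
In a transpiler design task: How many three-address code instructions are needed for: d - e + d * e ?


Expression: d - e + d * e
Generating three-address code (respecting * over +/- precedence):
  Instruction 1: t1 = d * e
  Instruction 2: t2 = d - e
  Instruction 3: t3 = t2 + t1
Total instructions: 3

3


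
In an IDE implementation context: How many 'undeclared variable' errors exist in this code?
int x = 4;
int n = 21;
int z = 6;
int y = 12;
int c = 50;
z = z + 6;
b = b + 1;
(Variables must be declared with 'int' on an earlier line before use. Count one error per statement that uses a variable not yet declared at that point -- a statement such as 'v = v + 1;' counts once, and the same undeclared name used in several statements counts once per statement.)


Scanning code line by line:
  Line 1: declare 'x' -> declared = ['x']
  Line 2: declare 'n' -> declared = ['n', 'x']
  Line 3: declare 'z' -> declared = ['n', 'x', 'z']
  Line 4: declare 'y' -> declared = ['n', 'x', 'y', 'z']
  Line 5: declare 'c' -> declared = ['c', 'n', 'x', 'y', 'z']
  Line 6: use 'z' -> OK (declared)
  Line 7: use 'b' -> ERROR (undeclared)
Total undeclared variable errors: 1

1


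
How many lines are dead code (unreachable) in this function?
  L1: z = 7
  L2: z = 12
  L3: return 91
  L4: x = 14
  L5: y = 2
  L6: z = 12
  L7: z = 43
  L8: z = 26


Analyzing control flow:
  L1: reachable (before return)
  L2: reachable (before return)
  L3: reachable (return statement)
  L4: DEAD (after return at L3)
  L5: DEAD (after return at L3)
  L6: DEAD (after return at L3)
  L7: DEAD (after return at L3)
  L8: DEAD (after return at L3)
Return at L3, total lines = 8
Dead lines: L4 through L8
Count: 5

5


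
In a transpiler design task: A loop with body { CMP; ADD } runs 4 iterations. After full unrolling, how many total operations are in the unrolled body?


Loop body operations: CMP, ADD (2 ops per iteration)
Unrolling 4 iterations:
  Iteration 1: CMP, ADD (2 ops)
  Iteration 2: CMP, ADD (2 ops)
  Iteration 3: CMP, ADD (2 ops)
  Iteration 4: CMP, ADD (2 ops)
Total: 4 iterations * 2 ops/iter = 8 operations

8


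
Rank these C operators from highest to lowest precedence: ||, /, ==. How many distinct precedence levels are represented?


Looking up precedence for each operator:
  || -> precedence 1
  / -> precedence 6
  == -> precedence 3
Sorted highest to lowest: /, ==, ||
Distinct precedence values: [6, 3, 1]
Number of distinct levels: 3

3


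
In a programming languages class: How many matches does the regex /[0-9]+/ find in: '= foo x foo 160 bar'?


Pattern: /[0-9]+/ (int literals)
Input: '= foo x foo 160 bar'
Scanning for matches:
  Match 1: '160'
Total matches: 1

1


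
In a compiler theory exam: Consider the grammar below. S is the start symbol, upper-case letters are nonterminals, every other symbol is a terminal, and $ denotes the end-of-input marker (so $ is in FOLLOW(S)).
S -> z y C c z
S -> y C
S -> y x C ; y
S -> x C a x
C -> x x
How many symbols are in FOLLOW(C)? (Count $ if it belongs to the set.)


S is the start symbol and does not occur in any rule body, so FOLLOW(S) = {$}.
Examining every occurrence of C in a rule body:
  S -> z y C c z : C is followed by terminal 'c' -> add 'c'
  S -> y C : C is at the right end -> add FOLLOW(S) = {$}
  S -> y x C ; y : C is followed by terminal ';' -> add ';'
  S -> x C a x : C is followed by terminal 'a' -> add 'a'
  C -> x x : C does not occur in the body -> contributes nothing
FOLLOW(C) = {;, a, c, $}
Count: 4

4


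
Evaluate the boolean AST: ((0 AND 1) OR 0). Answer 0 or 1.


Step 1: Evaluate inner node
  0 AND 1 = 0
Step 2: Evaluate root node
  0 OR 0 = 0

0


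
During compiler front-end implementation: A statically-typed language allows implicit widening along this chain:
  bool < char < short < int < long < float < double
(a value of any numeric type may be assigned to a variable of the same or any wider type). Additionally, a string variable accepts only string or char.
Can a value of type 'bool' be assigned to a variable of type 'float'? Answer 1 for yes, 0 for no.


Target variable type: float
Source value type: bool
Numeric ranks: bool=0, float=5
Widening allowed iff rank(source) <= rank(target): 0 <= 5? Yes
Result: 1

1


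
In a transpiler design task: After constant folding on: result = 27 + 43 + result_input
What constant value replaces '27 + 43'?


Identifying constant sub-expression:
  Original: result = 27 + 43 + result_input
  27 and 43 are both compile-time constants
  Evaluating: 27 + 43 = 70
  After folding: result = 70 + result_input

70


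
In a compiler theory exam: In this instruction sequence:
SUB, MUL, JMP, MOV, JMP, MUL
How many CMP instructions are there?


Scanning instruction sequence for CMP:
  Position 1: SUB
  Position 2: MUL
  Position 3: JMP
  Position 4: MOV
  Position 5: JMP
  Position 6: MUL
Matches at positions: []
Total CMP count: 0

0


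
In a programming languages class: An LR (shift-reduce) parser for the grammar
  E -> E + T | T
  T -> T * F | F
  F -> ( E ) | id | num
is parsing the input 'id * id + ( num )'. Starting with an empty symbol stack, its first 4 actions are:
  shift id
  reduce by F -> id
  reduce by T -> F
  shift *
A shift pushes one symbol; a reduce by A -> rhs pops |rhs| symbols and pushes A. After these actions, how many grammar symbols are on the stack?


Tracking the symbol stack through each action:
  Action 1: shift 'id' : push -> stack = [id] (size 1)
  Action 2: reduce by F -> id : pop 1, push F -> stack = [F] (size 1)
  Action 3: reduce by T -> F : pop 1, push T -> stack = [T] (size 1)
  Action 4: shift '*' : push -> stack = [T, *] (size 2)
Final stack size: 2

2


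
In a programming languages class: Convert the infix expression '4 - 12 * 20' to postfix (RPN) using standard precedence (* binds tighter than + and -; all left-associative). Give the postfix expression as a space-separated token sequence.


Applying the shunting-yard algorithm:
  Operand 4 -> output
  Push '-' onto operator stack -> op-stack: [-]
  Operand 12 -> output
  Push '*' onto operator stack -> op-stack: [-, *]
  Operand 20 -> output
  End of input: pop '*' to output
  End of input: pop '-' to output
Postfix result: 4 12 20 * -

4 12 20 * -


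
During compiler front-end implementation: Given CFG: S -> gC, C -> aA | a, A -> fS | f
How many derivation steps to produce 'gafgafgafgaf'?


Grammar: S -> gC, C -> aA | a, A -> fS | f
Deriving 'gafgafgafgaf':
Step 1: S -> gC => gC
Step 2: C -> aA => gaA
Step 3: A -> fS => gafS
Step 4: S -> gC => gafgC
Step 5: C -> aA => gafgaA
Step 6: A -> fS => gafgafS
Step 7: S -> gC => gafgafgC
Step 8: C -> aA => gafgafgaA
Step 9: A -> fS => gafgafgafS
Step 10: S -> gC => gafgafgafgC
Step 11: C -> aA => gafgafgafgaA
Step 12: A -> f => gafgafgafgaf
Total derivation steps: 12

12


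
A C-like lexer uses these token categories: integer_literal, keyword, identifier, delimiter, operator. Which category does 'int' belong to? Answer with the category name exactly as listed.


Token: 'int'
Checking categories:
  identifier: no
  integer_literal: no
  operator: no
  keyword: YES
  delimiter: no
Category: keyword

keyword


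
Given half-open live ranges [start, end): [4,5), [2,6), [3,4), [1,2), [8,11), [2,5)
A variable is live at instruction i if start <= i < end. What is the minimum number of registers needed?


Live ranges:
  Var0: [4, 5)
  Var1: [2, 6)
  Var2: [3, 4)
  Var3: [1, 2)
  Var4: [8, 11)
  Var5: [2, 5)
Sweep-line events (position, delta, active):
  pos=1 start -> active=1
  pos=2 end -> active=0
  pos=2 start -> active=1
  pos=2 start -> active=2
  pos=3 start -> active=3
  pos=4 end -> active=2
  pos=4 start -> active=3
  pos=5 end -> active=2
  pos=5 end -> active=1
  pos=6 end -> active=0
  pos=8 start -> active=1
  pos=11 end -> active=0
Maximum simultaneous active: 3
Minimum registers needed: 3

3


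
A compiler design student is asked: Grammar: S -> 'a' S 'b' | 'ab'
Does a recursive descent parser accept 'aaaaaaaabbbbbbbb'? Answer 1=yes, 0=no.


Grammar accepts strings of the form a^n b^n (n >= 1)
Word: 'aaaaaaaabbbbbbbb'
Counting: 8 a's and 8 b's
Check: 8 == 8? Yes
Derivation (S -> aSb applied 7 time(s), then S -> ab): S => aSb => aaSbb => aaaSbbb => aaaaSbbbb => aaaaaSbbbbb => aaaaaaSbbbbbb => aaaaaaaSbbbbbbb => aaaaaaaabbbbbbbb
Accepted

1


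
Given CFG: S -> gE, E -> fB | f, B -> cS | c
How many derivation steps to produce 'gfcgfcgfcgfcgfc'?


Grammar: S -> gE, E -> fB | f, B -> cS | c
Deriving 'gfcgfcgfcgfcgfc':
Step 1: S -> gE => gE
Step 2: E -> fB => gfB
Step 3: B -> cS => gfcS
Step 4: S -> gE => gfcgE
Step 5: E -> fB => gfcgfB
Step 6: B -> cS => gfcgfcS
Step 7: S -> gE => gfcgfcgE
Step 8: E -> fB => gfcgfcgfB
Step 9: B -> cS => gfcgfcgfcS
Step 10: S -> gE => gfcgfcgfcgE
Step 11: E -> fB => gfcgfcgfcgfB
Step 12: B -> cS => gfcgfcgfcgfcS
Step 13: S -> gE => gfcgfcgfcgfcgE
Step 14: E -> fB => gfcgfcgfcgfcgfB
Step 15: B -> c => gfcgfcgfcgfcgfc
Total derivation steps: 15

15


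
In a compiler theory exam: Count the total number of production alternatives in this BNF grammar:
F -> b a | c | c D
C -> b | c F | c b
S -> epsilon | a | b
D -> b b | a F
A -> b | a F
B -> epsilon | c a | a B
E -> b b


Counting alternatives per rule:
  F: 3 alternative(s)
  C: 3 alternative(s)
  S: 3 alternative(s)
  D: 2 alternative(s)
  A: 2 alternative(s)
  B: 3 alternative(s)
  E: 1 alternative(s)
Sum: 3 + 3 + 3 + 2 + 2 + 3 + 1 = 17

17


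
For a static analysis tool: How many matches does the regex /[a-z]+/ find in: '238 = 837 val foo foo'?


Pattern: /[a-z]+/ (identifiers)
Input: '238 = 837 val foo foo'
Scanning for matches:
  Match 1: 'val'
  Match 2: 'foo'
  Match 3: 'foo'
Total matches: 3

3


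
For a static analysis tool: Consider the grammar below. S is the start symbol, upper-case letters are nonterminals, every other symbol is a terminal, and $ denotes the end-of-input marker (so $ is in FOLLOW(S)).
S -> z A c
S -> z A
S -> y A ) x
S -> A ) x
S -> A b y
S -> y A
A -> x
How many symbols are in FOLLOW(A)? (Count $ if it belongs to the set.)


S is the start symbol and does not occur in any rule body, so FOLLOW(S) = {$}.
Examining every occurrence of A in a rule body:
  S -> z A c : A is followed by terminal 'c' -> add 'c'
  S -> z A : A is at the right end -> add FOLLOW(S) = {$}
  S -> y A ) x : A is followed by terminal ')' -> add ')'
  S -> A ) x : A is followed by terminal ')' -> add ')' (already in the set)
  S -> A b y : A is followed by terminal 'b' -> add 'b'
  S -> y A : A is at the right end -> add FOLLOW(S) = {$} (already in the set)
  A -> x : A does not occur in the body -> contributes nothing
FOLLOW(A) = {), b, c, $}
Count: 4

4


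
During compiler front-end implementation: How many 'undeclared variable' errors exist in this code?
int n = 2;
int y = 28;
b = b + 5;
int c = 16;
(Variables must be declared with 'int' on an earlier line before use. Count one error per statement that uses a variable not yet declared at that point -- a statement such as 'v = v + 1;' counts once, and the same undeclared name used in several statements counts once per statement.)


Scanning code line by line:
  Line 1: declare 'n' -> declared = ['n']
  Line 2: declare 'y' -> declared = ['n', 'y']
  Line 3: use 'b' -> ERROR (undeclared)
  Line 4: declare 'c' -> declared = ['c', 'n', 'y']
Total undeclared variable errors: 1

1


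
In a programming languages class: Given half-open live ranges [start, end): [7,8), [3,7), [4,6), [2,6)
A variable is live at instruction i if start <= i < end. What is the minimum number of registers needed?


Live ranges:
  Var0: [7, 8)
  Var1: [3, 7)
  Var2: [4, 6)
  Var3: [2, 6)
Sweep-line events (position, delta, active):
  pos=2 start -> active=1
  pos=3 start -> active=2
  pos=4 start -> active=3
  pos=6 end -> active=2
  pos=6 end -> active=1
  pos=7 end -> active=0
  pos=7 start -> active=1
  pos=8 end -> active=0
Maximum simultaneous active: 3
Minimum registers needed: 3

3


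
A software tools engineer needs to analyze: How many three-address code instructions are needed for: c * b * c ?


Expression: c * b * c
Generating three-address code (respecting * over +/- precedence):
  Instruction 1: t1 = c * b
  Instruction 2: t2 = t1 * c
Total instructions: 2

2


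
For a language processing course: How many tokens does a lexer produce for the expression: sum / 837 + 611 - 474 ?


Scanning 'sum / 837 + 611 - 474'
Token 1: 'sum' -> identifier
Token 2: '/' -> operator
Token 3: '837' -> integer_literal
Token 4: '+' -> operator
Token 5: '611' -> integer_literal
Token 6: '-' -> operator
Token 7: '474' -> integer_literal
Total tokens: 7

7


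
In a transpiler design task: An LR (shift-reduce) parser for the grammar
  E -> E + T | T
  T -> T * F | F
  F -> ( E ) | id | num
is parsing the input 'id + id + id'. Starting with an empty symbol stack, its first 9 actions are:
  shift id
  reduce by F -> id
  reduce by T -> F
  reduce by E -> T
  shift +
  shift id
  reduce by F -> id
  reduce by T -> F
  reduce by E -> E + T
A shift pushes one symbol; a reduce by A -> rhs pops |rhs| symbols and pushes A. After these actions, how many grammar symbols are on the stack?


Tracking the symbol stack through each action:
  Action 1: shift 'id' : push -> stack = [id] (size 1)
  Action 2: reduce by F -> id : pop 1, push F -> stack = [F] (size 1)
  Action 3: reduce by T -> F : pop 1, push T -> stack = [T] (size 1)
  Action 4: reduce by E -> T : pop 1, push E -> stack = [E] (size 1)
  Action 5: shift '+' : push -> stack = [E, +] (size 2)
  Action 6: shift 'id' : push -> stack = [E, +, id] (size 3)
  Action 7: reduce by F -> id : pop 1, push F -> stack = [E, +, F] (size 3)
  Action 8: reduce by T -> F : pop 1, push T -> stack = [E, +, T] (size 3)
  Action 9: reduce by E -> E + T : pop 3, push E -> stack = [E] (size 1)
Final stack size: 1

1


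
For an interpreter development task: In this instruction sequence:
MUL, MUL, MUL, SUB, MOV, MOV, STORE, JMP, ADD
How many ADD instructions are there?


Scanning instruction sequence for ADD:
  Position 1: MUL
  Position 2: MUL
  Position 3: MUL
  Position 4: SUB
  Position 5: MOV
  Position 6: MOV
  Position 7: STORE
  Position 8: JMP
  Position 9: ADD <- MATCH
Matches at positions: [9]
Total ADD count: 1

1


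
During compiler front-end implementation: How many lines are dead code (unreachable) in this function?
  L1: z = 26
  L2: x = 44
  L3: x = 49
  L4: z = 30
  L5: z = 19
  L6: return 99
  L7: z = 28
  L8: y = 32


Analyzing control flow:
  L1: reachable (before return)
  L2: reachable (before return)
  L3: reachable (before return)
  L4: reachable (before return)
  L5: reachable (before return)
  L6: reachable (return statement)
  L7: DEAD (after return at L6)
  L8: DEAD (after return at L6)
Return at L6, total lines = 8
Dead lines: L7 through L8
Count: 2

2


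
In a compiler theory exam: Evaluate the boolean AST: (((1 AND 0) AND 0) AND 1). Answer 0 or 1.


Step 1: Evaluate inner node
  1 AND 0 = 0
Step 2: Evaluate next node
  0 AND 0 = 0
Step 3: Evaluate root node
  0 AND 1 = 0

0


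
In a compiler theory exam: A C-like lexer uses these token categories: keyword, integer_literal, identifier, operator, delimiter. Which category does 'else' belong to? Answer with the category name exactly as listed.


Token: 'else'
Checking categories:
  identifier: no
  integer_literal: no
  operator: no
  keyword: YES
  delimiter: no
Category: keyword

keyword


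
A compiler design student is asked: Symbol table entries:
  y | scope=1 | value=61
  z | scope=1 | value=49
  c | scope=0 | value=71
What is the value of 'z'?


Searching symbol table for 'z':
  y | scope=1 | value=61
  z | scope=1 | value=49 <- MATCH
  c | scope=0 | value=71
Found 'z' at scope 1 with value 49

49


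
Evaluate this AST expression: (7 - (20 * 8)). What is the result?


Expression: (7 - (20 * 8))
Evaluating step by step:
  20 * 8 = 160
  7 - 160 = -153
Result: -153

-153


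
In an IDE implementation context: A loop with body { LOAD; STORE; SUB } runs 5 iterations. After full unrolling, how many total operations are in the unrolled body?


Loop body operations: LOAD, STORE, SUB (3 ops per iteration)
Unrolling 5 iterations:
  Iteration 1: LOAD, STORE, SUB (3 ops)
  Iteration 2: LOAD, STORE, SUB (3 ops)
  Iteration 3: LOAD, STORE, SUB (3 ops)
  Iteration 4: LOAD, STORE, SUB (3 ops)
  Iteration 5: LOAD, STORE, SUB (3 ops)
Total: 5 iterations * 3 ops/iter = 15 operations

15


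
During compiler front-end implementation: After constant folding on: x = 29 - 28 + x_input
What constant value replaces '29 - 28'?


Identifying constant sub-expression:
  Original: x = 29 - 28 + x_input
  29 and 28 are both compile-time constants
  Evaluating: 29 - 28 = 1
  After folding: x = 1 + x_input

1


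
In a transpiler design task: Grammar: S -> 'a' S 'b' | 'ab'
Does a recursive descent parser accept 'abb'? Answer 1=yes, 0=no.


Grammar accepts strings of the form a^n b^n (n >= 1)
Word: 'abb'
Counting: 1 a's and 2 b's
Check: 1 == 2? No
Mismatch: a-count != b-count
Rejected

0


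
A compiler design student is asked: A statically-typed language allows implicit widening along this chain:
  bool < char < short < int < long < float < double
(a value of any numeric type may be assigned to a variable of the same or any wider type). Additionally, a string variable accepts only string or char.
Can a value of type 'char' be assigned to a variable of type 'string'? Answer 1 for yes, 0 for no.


Target variable type: string
Source value type: char
Rule: string accepts only {string, char}
  source 'char' in {string, char}? Yes
Result: 1

1


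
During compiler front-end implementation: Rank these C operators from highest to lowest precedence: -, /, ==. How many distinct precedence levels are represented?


Looking up precedence for each operator:
  - -> precedence 5
  / -> precedence 6
  == -> precedence 3
Sorted highest to lowest: /, -, ==
Distinct precedence values: [6, 5, 3]
Number of distinct levels: 3

3


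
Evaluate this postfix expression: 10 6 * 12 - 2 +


Processing tokens left to right:
Push 10, Push 6
Pop 10 and 6, compute 10 * 6 = 60, push 60
Push 12
Pop 60 and 12, compute 60 - 12 = 48, push 48
Push 2
Pop 48 and 2, compute 48 + 2 = 50, push 50
Stack result: 50

50


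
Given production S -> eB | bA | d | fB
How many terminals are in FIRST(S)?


Production: S -> eB | bA | d | fB
Examining each alternative for leading terminals:
  S -> eB : first terminal = 'e'
  S -> bA : first terminal = 'b'
  S -> d : first terminal = 'd'
  S -> fB : first terminal = 'f'
FIRST(S) = {b, d, e, f}
Count: 4

4


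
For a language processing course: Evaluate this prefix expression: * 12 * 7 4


Parsing prefix expression: * 12 * 7 4
Step 1: Innermost operation '* 7 4'
  7 * 4 = 28
Step 2: Outer operation '* 12 [28]'
  12 * 28 = 336

336


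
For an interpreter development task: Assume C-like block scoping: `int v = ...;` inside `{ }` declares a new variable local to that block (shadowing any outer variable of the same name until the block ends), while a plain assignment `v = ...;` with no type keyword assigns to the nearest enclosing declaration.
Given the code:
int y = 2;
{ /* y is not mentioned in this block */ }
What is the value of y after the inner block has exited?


Analyzing scoping rules:
Outer scope: declares y = 2
Inner block: y is neither redeclared nor assigned -> unchanged
After the block -> 2
Result: 2

2


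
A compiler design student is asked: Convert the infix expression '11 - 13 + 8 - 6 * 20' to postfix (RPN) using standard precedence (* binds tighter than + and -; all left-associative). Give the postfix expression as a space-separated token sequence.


Applying the shunting-yard algorithm:
  Operand 11 -> output
  Push '-' onto operator stack -> op-stack: [-]
  Operand 13 -> output
  See '+' (prec 1); top '-' (prec 1) >= it -> pop '-' to output
  Push '+' onto operator stack -> op-stack: [+]
  Operand 8 -> output
  See '-' (prec 1); top '+' (prec 1) >= it -> pop '+' to output
  Push '-' onto operator stack -> op-stack: [-]
  Operand 6 -> output
  Push '*' onto operator stack -> op-stack: [-, *]
  Operand 20 -> output
  End of input: pop '*' to output
  End of input: pop '-' to output
Postfix result: 11 13 - 8 + 6 20 * -

11 13 - 8 + 6 20 * -


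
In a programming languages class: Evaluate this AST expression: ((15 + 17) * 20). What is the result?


Expression: ((15 + 17) * 20)
Evaluating step by step:
  15 + 17 = 32
  32 * 20 = 640
Result: 640

640


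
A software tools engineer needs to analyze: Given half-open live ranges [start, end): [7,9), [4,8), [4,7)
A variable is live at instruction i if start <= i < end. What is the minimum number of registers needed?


Live ranges:
  Var0: [7, 9)
  Var1: [4, 8)
  Var2: [4, 7)
Sweep-line events (position, delta, active):
  pos=4 start -> active=1
  pos=4 start -> active=2
  pos=7 end -> active=1
  pos=7 start -> active=2
  pos=8 end -> active=1
  pos=9 end -> active=0
Maximum simultaneous active: 2
Minimum registers needed: 2

2


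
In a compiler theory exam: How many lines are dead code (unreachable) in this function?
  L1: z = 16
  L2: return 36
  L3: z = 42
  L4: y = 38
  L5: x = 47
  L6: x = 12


Analyzing control flow:
  L1: reachable (before return)
  L2: reachable (return statement)
  L3: DEAD (after return at L2)
  L4: DEAD (after return at L2)
  L5: DEAD (after return at L2)
  L6: DEAD (after return at L2)
Return at L2, total lines = 6
Dead lines: L3 through L6
Count: 4

4


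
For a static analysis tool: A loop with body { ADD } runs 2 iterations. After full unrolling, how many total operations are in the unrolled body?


Loop body operations: ADD (1 op per iteration)
Unrolling 2 iterations:
  Iteration 1: ADD (1 ops)
  Iteration 2: ADD (1 ops)
Total: 2 iterations * 1 ops/iter = 2 operations

2


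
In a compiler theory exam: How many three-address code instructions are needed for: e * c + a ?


Expression: e * c + a
Generating three-address code (respecting * over +/- precedence):
  Instruction 1: t1 = e * c
  Instruction 2: t2 = t1 + a
Total instructions: 2

2


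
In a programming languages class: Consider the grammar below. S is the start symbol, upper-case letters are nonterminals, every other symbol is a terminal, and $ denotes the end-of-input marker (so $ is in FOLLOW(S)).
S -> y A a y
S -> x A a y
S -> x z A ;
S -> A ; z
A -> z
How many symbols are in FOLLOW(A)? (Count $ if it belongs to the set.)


S is the start symbol and does not occur in any rule body, so FOLLOW(S) = {$}.
Examining every occurrence of A in a rule body:
  S -> y A a y : A is followed by terminal 'a' -> add 'a'
  S -> x A a y : A is followed by terminal 'a' -> add 'a' (already in the set)
  S -> x z A ; : A is followed by terminal ';' -> add ';'
  S -> A ; z : A is followed by terminal ';' -> add ';' (already in the set)
  A -> z : A does not occur in the body -> contributes nothing
FOLLOW(A) = {;, a}
Count: 2

2


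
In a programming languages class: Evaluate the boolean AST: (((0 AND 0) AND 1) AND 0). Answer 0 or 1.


Step 1: Evaluate inner node
  0 AND 0 = 0
Step 2: Evaluate next node
  0 AND 1 = 0
Step 3: Evaluate root node
  0 AND 0 = 0

0


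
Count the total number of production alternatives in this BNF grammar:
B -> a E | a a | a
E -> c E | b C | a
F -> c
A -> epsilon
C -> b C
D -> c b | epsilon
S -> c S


Counting alternatives per rule:
  B: 3 alternative(s)
  E: 3 alternative(s)
  F: 1 alternative(s)
  A: 1 alternative(s)
  C: 1 alternative(s)
  D: 2 alternative(s)
  S: 1 alternative(s)
Sum: 3 + 3 + 1 + 1 + 1 + 2 + 1 = 12

12


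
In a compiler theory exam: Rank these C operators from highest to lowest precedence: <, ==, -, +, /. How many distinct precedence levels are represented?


Looking up precedence for each operator:
  < -> precedence 4
  == -> precedence 3
  - -> precedence 5
  + -> precedence 5
  / -> precedence 6
Sorted highest to lowest: /, -, +, <, ==
Distinct precedence values: [6, 5, 4, 3]
Number of distinct levels: 4

4


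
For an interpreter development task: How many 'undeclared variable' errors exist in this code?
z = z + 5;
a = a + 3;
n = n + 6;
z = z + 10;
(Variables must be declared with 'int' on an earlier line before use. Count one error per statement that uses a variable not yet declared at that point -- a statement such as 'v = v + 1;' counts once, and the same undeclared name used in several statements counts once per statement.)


Scanning code line by line:
  Line 1: use 'z' -> ERROR (undeclared)
  Line 2: use 'a' -> ERROR (undeclared)
  Line 3: use 'n' -> ERROR (undeclared)
  Line 4: use 'z' -> ERROR (undeclared)
Total undeclared variable errors: 4

4


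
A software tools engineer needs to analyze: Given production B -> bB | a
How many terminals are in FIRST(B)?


Production: B -> bB | a
Examining each alternative for leading terminals:
  B -> bB : first terminal = 'b'
  B -> a : first terminal = 'a'
FIRST(B) = {a, b}
Count: 2

2


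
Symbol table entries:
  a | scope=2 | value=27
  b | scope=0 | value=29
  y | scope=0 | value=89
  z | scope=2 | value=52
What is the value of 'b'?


Searching symbol table for 'b':
  a | scope=2 | value=27
  b | scope=0 | value=29 <- MATCH
  y | scope=0 | value=89
  z | scope=2 | value=52
Found 'b' at scope 0 with value 29

29


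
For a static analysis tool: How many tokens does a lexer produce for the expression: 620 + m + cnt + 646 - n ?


Scanning '620 + m + cnt + 646 - n'
Token 1: '620' -> integer_literal
Token 2: '+' -> operator
Token 3: 'm' -> identifier
Token 4: '+' -> operator
Token 5: 'cnt' -> identifier
Token 6: '+' -> operator
Token 7: '646' -> integer_literal
Token 8: '-' -> operator
Token 9: 'n' -> identifier
Total tokens: 9

9


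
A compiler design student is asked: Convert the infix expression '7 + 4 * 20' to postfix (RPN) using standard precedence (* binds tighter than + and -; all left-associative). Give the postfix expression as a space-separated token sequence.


Applying the shunting-yard algorithm:
  Operand 7 -> output
  Push '+' onto operator stack -> op-stack: [+]
  Operand 4 -> output
  Push '*' onto operator stack -> op-stack: [+, *]
  Operand 20 -> output
  End of input: pop '*' to output
  End of input: pop '+' to output
Postfix result: 7 4 20 * +

7 4 20 * +


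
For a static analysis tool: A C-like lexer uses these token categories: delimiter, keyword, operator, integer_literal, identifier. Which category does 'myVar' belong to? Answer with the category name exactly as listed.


Token: 'myVar'
Checking categories:
  identifier: YES
  integer_literal: no
  operator: no
  keyword: no
  delimiter: no
Category: identifier

identifier


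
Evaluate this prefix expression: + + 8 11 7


Parsing prefix expression: + + 8 11 7
Step 1: Innermost operation '+ 8 11'
  8 + 11 = 19
Step 2: Outer operation '+ [19] 7'
  19 + 7 = 26

26


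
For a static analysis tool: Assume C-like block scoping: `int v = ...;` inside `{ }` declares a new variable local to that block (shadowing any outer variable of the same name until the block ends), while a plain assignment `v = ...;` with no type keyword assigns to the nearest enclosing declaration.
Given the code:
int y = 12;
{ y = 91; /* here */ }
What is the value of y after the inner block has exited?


Analyzing scoping rules:
Outer scope: declares y = 12
Inner block: 'y = 91;' has no type keyword, so it is an assignment to the outer y (no shadowing)
The assignment changed the outer variable itself, so the new value persists after the block -> 91
Result: 91

91


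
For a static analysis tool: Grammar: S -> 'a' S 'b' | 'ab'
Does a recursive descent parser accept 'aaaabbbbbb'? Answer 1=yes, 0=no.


Grammar accepts strings of the form a^n b^n (n >= 1)
Word: 'aaaabbbbbb'
Counting: 4 a's and 6 b's
Check: 4 == 6? No
Mismatch: a-count != b-count
Rejected

0


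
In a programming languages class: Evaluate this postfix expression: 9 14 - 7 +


Processing tokens left to right:
Push 9, Push 14
Pop 9 and 14, compute 9 - 14 = -5, push -5
Push 7
Pop -5 and 7, compute -5 + 7 = 2, push 2
Stack result: 2

2


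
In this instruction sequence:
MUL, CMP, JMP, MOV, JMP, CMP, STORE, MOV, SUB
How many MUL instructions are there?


Scanning instruction sequence for MUL:
  Position 1: MUL <- MATCH
  Position 2: CMP
  Position 3: JMP
  Position 4: MOV
  Position 5: JMP
  Position 6: CMP
  Position 7: STORE
  Position 8: MOV
  Position 9: SUB
Matches at positions: [1]
Total MUL count: 1

1


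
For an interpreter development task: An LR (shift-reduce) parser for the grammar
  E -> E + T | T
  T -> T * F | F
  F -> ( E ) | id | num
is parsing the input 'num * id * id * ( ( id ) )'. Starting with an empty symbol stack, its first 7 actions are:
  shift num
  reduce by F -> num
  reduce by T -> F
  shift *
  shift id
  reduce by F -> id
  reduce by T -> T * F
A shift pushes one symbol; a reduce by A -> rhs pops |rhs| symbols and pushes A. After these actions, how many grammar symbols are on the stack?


Tracking the symbol stack through each action:
  Action 1: shift 'num' : push -> stack = [num] (size 1)
  Action 2: reduce by F -> num : pop 1, push F -> stack = [F] (size 1)
  Action 3: reduce by T -> F : pop 1, push T -> stack = [T] (size 1)
  Action 4: shift '*' : push -> stack = [T, *] (size 2)
  Action 5: shift 'id' : push -> stack = [T, *, id] (size 3)
  Action 6: reduce by F -> id : pop 1, push F -> stack = [T, *, F] (size 3)
  Action 7: reduce by T -> T * F : pop 3, push T -> stack = [T] (size 1)
Final stack size: 1

1


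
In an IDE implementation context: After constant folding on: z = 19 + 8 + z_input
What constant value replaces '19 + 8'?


Identifying constant sub-expression:
  Original: z = 19 + 8 + z_input
  19 and 8 are both compile-time constants
  Evaluating: 19 + 8 = 27
  After folding: z = 27 + z_input

27
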